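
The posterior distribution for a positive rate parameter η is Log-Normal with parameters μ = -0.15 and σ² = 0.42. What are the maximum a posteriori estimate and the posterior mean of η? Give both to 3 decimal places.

MAP = 0.566; posterior mean = 1.062

Mode = exp(μ − σ²) = exp(-0.57) = 0.566.
Mean = exp(μ + σ²/2) = exp(0.060) = 1.062.
Right-skewed posterior ⇒ mode < mean.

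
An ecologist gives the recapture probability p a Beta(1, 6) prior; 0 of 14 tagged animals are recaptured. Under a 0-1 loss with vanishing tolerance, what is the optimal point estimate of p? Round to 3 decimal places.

0.000

Posterior: Beta(1+0, 6+14) = Beta(1, 20).
Since α = 1 ≤ 1 and β > 1, the Beta density is monotone decreasing on [0,1]; the mode is at 0.
Mean = 1/(1+20) = 0.048.
This is the posterior mode — the MAP estimate.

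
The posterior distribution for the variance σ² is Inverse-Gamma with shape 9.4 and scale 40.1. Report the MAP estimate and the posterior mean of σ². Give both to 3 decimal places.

MAP estimate = 3.856, posterior mean = 4.774

Mode = β/(α+1) = 40.1/10.4 = 3.856.
Mean = β/(α−1) = 40.1/8.4 = 4.774.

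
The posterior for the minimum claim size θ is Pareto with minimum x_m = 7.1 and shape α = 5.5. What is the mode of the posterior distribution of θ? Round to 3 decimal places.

7.100

The Pareto density is strictly decreasing on [x_m, ∞), so the mode is x_m = 7.100.
Mean = α·x_m/(α−1) = 5.5·7.1/4.5 = 8.678.
This is the posterior mode — the MAP estimate.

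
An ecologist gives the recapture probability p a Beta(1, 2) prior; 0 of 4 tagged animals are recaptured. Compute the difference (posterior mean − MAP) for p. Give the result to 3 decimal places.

0.143

Posterior: Beta(1+0, 2+4) = Beta(1, 6).
Since α = 1 ≤ 1 and β > 1, the Beta density is monotone decreasing on [0,1]; the mode is at 0.
Mean = 1/(1+6) = 0.143.
Difference = 0.143 − 0.000 = 0.143.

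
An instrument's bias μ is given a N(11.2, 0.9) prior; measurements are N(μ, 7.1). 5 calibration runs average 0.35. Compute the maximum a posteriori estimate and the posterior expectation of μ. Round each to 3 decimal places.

maximum a posteriori estimate = 6.991, posterior expectation = 6.991

Posterior for μ is Normal. Precision-weighted mean: (1/0.9·11.2 + 5/7.1·0.35) / (1/0.9 + 5/7.1) = 6.991.
A Normal posterior is symmetric, so mode = mean.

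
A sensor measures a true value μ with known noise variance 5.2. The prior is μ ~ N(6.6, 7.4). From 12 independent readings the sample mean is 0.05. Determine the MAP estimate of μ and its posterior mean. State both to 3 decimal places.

MAP = 0.412, posterior mean = 0.412

Posterior for μ is Normal. Precision-weighted mean: (1/7.4·6.6 + 12/5.2·0.05) / (1/7.4 + 12/5.2) = 0.412.
A Normal posterior is symmetric, so mode = mean.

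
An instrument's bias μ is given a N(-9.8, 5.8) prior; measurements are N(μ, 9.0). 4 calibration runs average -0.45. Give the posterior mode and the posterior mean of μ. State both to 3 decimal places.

MAP: -3.063. Posterior mean: -3.063.

Posterior for μ is Normal. Precision-weighted mean: (1/5.8·-9.8 + 4/9.0·-0.45) / (1/5.8 + 4/9.0) = -3.063.
A Normal posterior is symmetric, so mode = mean.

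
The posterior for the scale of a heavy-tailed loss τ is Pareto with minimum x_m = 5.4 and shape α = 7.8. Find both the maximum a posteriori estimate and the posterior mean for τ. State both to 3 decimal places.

The Pareto density is strictly decreasing on [x_m, ∞), so the mode is x_m = 5.400.
Mean = α·x_m/(α−1) = 7.8·5.4/6.8 = 6.194.

maximum a posteriori estimate = 5.400, posterior mean = 6.194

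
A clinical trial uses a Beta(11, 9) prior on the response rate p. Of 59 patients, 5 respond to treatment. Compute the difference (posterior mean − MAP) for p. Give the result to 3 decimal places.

Posterior: Beta(11+5, 9+54) = Beta(16, 63).
Mode = (16−1)/(16+63−2) = 15/77 = 0.195.
Mean = 16/(16+63) = 16/79 = 0.203.
Difference = 0.203 − 0.195 = 0.008.

0.008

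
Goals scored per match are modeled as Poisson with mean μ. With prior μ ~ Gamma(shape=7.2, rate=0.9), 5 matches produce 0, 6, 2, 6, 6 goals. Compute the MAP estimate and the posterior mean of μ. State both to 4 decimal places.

MAP = 4.4407, posterior mean = 4.6102

Σ counts = 20. Posterior: Gamma(shape = 7.2+20 = 27.2, rate = 0.9+5 = 5.9).
Mode = (α−1)/β = 26.2/5.9 = 4.4407.
Mean = α/β = 27.2/5.9 = 4.6102.
The posterior is right-skewed, so the mean exceeds the mode.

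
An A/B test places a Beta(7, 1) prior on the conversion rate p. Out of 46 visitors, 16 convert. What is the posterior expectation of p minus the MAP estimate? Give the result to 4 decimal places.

0.0028

Posterior: Beta(7+16, 1+30) = Beta(23, 31).
Mode = (23−1)/(23+31−2) = 22/52 = 0.4231.
Mean = 23/(23+31) = 23/54 = 0.4259.
Difference = 0.4259 − 0.4231 = 0.0028.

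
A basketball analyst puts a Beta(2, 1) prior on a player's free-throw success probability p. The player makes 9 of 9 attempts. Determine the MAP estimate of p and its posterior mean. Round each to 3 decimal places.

MAP = 1.000; posterior mean = 0.917

Posterior: Beta(2+9, 1+0) = Beta(11, 1).
Since β = 1 ≤ 1 and α > 1, the Beta density is monotone increasing on [0,1]; the mode is at 1.
Mean = 11/(11+1) = 0.917.
Mode > mean: the posterior has a left tail.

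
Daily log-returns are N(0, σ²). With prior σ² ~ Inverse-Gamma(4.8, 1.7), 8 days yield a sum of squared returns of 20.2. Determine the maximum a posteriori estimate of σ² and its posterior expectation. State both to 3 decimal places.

Posterior: Inverse-Gamma(shape = 4.8+8/2 = 8.8, scale = 1.7+20.2/2 = 11.8).
Mode = β/(α+1) = 11.8/9.8 = 1.204.
Mean = β/(α−1) = 11.8/7.8 = 1.513.

MAP = 1.204, posterior mean = 1.513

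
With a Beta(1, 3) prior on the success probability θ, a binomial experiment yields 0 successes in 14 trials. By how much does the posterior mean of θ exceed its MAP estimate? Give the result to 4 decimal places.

Posterior: Beta(1+0, 3+14) = Beta(1, 17).
Since α = 1 ≤ 1 and β > 1, the Beta density is monotone decreasing on [0,1]; the mode is at 0.
Mean = 1/(1+17) = 0.0556.
Difference = 0.0556 − 0.0000 = 0.0556.
The posterior is right-skewed, so the mean exceeds the mode.

0.0556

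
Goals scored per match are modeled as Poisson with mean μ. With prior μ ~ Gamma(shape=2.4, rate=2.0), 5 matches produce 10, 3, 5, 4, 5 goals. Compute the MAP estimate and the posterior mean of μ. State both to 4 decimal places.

Σ counts = 27. Posterior: Gamma(shape = 2.4+27 = 29.4, rate = 2.0+5 = 7.0).
Mode = (α−1)/β = 28.4/7.0 = 4.0571.
Mean = α/β = 29.4/7.0 = 4.2000.
The mean is pulled above the mode by the posterior's right skew.

μ_MAP = 4.0571, E[μ|data] = 4.2000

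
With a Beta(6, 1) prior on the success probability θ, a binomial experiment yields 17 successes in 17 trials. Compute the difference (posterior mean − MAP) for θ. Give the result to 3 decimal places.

-0.042

Posterior: Beta(6+17, 1+0) = Beta(23, 1).
Since β = 1 ≤ 1 and α > 1, the Beta density is monotone increasing on [0,1]; the mode is at 1.
Mean = 23/(23+1) = 0.958.
Difference = 0.958 − 1.000 = -0.042.
The posterior is left-skewed, so the mode exceeds the mean.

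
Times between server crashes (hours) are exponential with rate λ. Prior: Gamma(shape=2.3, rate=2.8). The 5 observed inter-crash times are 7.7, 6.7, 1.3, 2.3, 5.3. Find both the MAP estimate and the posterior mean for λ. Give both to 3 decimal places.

MAP = 0.241; posterior mean = 0.280

Σ times = 23.3. Posterior: Gamma(shape = 2.3+5 = 7.3, rate = 2.8+23.3 = 26.1).
Mode = (α−1)/β = 6.3/26.1 = 0.241.
Mean = α/β = 7.3/26.1 = 0.280.
Right-skewed posterior ⇒ mode < mean.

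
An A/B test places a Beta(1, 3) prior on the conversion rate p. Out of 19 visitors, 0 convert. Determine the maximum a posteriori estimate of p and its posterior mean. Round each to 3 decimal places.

Posterior: Beta(1+0, 3+19) = Beta(1, 22).
Since α = 1 ≤ 1 and β > 1, the Beta density is monotone decreasing on [0,1]; the mode is at 0.
Mean = 1/(1+22) = 0.043.

MAP = 0.000, posterior mean = 0.043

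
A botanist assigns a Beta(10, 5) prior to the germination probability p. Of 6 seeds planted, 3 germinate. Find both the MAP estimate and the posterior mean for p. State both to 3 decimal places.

Posterior: Beta(10+3, 5+3) = Beta(13, 8).
Mode = (13−1)/(13+8−2) = 12/19 = 0.632.
Mean = 13/(13+8) = 13/21 = 0.619.

MAP = 0.632; posterior mean = 0.619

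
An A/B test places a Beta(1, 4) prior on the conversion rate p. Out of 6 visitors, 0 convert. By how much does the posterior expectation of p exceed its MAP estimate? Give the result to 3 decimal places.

Posterior: Beta(1+0, 4+6) = Beta(1, 10).
Since α = 1 ≤ 1 and β > 1, the Beta density is monotone decreasing on [0,1]; the mode is at 0.
Mean = 1/(1+10) = 0.091.
Difference = 0.091 − 0.000 = 0.091.
The posterior is right-skewed, so the mean exceeds the mode.

0.091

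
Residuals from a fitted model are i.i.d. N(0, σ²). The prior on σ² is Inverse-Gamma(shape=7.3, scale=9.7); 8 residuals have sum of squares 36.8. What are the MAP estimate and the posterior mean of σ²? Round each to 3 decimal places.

MAP estimate = 2.285, posterior mean = 2.728

Posterior: Inverse-Gamma(shape = 7.3+8/2 = 11.3, scale = 9.7+36.8/2 = 28.1).
Mode = β/(α+1) = 28.1/12.3 = 2.285.
Mean = β/(α−1) = 28.1/10.3 = 2.728.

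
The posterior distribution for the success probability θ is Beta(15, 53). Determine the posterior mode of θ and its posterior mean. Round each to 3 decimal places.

posterior mode = 0.212, posterior mean = 0.221

Mode = (15−1)/(15+53−2) = 14/66 = 0.212.
Mean = 15/(15+53) = 15/68 = 0.221.
Right-skewed posterior ⇒ mode < mean.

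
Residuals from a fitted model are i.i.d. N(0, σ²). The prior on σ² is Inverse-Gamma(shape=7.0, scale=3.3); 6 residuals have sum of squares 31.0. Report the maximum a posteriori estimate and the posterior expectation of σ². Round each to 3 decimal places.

MAP: 1.709. Posterior mean: 2.089.

Posterior: Inverse-Gamma(shape = 7.0+6/2 = 10.0, scale = 3.3+31.0/2 = 18.8).
Mode = β/(α+1) = 18.8/11.0 = 1.709.
Mean = β/(α−1) = 18.8/9.0 = 2.089.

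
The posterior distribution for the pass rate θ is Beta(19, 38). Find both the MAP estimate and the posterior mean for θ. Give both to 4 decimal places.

Mode = (19−1)/(19+38−2) = 18/55 = 0.3273.
Mean = 19/(19+38) = 19/57 = 0.3333.

MAP = 0.3273; posterior mean = 0.3333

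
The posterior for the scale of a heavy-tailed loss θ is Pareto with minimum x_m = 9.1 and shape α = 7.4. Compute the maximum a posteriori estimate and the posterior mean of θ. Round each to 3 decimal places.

The Pareto density is strictly decreasing on [x_m, ∞), so the mode is x_m = 9.100.
Mean = α·x_m/(α−1) = 7.4·9.1/6.4 = 10.522.
The mean is pulled above the mode by the posterior's right skew.

θ_MAP = 9.100, E[θ|data] = 10.522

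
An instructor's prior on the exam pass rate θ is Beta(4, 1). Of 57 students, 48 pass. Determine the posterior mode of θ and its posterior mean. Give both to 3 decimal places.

Posterior: Beta(4+48, 1+9) = Beta(52, 10).
Mode = (52−1)/(52+10−2) = 51/60 = 0.850.
Mean = 52/(52+10) = 52/62 = 0.839.

θ_MAP = 0.850, E[θ|data] = 0.839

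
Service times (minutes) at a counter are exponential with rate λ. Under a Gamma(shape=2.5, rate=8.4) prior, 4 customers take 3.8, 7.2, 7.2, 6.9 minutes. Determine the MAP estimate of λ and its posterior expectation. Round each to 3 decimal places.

Σ times = 25.1. Posterior: Gamma(shape = 2.5+4 = 6.5, rate = 8.4+25.1 = 33.5).
Mode = (α−1)/β = 5.5/33.5 = 0.164.
Mean = α/β = 6.5/33.5 = 0.194.

MAP = 0.164, posterior mean = 0.194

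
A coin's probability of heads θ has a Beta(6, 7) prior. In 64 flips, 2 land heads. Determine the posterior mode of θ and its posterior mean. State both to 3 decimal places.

Posterior: Beta(6+2, 7+62) = Beta(8, 69).
Mode = (8−1)/(8+69−2) = 7/75 = 0.093.
Mean = 8/(8+69) = 8/77 = 0.104.

MAP = 0.093; posterior mean = 0.104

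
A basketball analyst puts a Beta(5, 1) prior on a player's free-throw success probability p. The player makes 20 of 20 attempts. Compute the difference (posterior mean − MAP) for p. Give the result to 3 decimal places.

-0.038

Posterior: Beta(5+20, 1+0) = Beta(25, 1).
Since β = 1 ≤ 1 and α > 1, the Beta density is monotone increasing on [0,1]; the mode is at 1.
Mean = 25/(25+1) = 0.962.
Difference = 0.962 − 1.000 = -0.038.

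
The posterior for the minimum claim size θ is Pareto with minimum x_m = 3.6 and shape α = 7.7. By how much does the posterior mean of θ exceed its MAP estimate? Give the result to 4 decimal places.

0.5373

The Pareto density is strictly decreasing on [x_m, ∞), so the mode is x_m = 3.6000.
Mean = α·x_m/(α−1) = 7.7·3.6/6.7 = 4.1373.
Difference = 4.1373 − 3.6000 = 0.5373.
The mean is pulled above the mode by the posterior's right skew.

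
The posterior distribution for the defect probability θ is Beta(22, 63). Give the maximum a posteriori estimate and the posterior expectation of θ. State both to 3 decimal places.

MAP: 0.253. Posterior mean: 0.259.

Mode = (22−1)/(22+63−2) = 21/83 = 0.253.
Mean = 22/(22+63) = 22/85 = 0.259.
The mean is pulled above the mode by the posterior's right skew.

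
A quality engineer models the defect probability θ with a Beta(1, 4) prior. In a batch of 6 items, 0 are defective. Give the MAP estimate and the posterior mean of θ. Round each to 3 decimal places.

Posterior: Beta(1+0, 4+6) = Beta(1, 10).
Since α = 1 ≤ 1 and β > 1, the Beta density is monotone decreasing on [0,1]; the mode is at 0.
Mean = 1/(1+10) = 0.091.

θ_MAP = 0.000, E[θ|data] = 0.091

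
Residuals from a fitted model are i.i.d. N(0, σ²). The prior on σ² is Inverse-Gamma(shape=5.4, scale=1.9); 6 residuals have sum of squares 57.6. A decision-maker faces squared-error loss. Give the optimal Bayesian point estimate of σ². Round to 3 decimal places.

4.149

Posterior: Inverse-Gamma(shape = 5.4+6/2 = 8.4, scale = 1.9+57.6/2 = 30.7).
Mode = β/(α+1) = 30.7/9.4 = 3.266.
Mean = β/(α−1) = 30.7/7.4 = 4.149.
Squared-error loss ⇒ the optimal estimator is the posterior mean.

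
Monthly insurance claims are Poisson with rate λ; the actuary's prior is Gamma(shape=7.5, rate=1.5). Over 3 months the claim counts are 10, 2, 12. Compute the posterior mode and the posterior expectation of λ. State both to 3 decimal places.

Σ counts = 24. Posterior: Gamma(shape = 7.5+24 = 31.5, rate = 1.5+3 = 4.5).
Mode = (α−1)/β = 30.5/4.5 = 6.778.
Mean = α/β = 31.5/4.5 = 7.000.

posterior mode = 6.778, posterior expectation = 7.000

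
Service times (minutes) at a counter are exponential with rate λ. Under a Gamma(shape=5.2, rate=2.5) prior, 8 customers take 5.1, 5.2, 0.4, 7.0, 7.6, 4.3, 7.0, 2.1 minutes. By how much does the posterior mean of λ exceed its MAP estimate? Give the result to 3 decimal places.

Σ times = 38.7. Posterior: Gamma(shape = 5.2+8 = 13.2, rate = 2.5+38.7 = 41.2).
Mode = (α−1)/β = 12.2/41.2 = 0.296.
Mean = α/β = 13.2/41.2 = 0.320.
Difference = 0.320 − 0.296 = 0.024.
Mean > mode: the posterior has a right tail.

0.024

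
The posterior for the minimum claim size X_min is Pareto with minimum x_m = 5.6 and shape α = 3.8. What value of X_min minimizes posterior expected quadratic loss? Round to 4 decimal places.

The Pareto density is strictly decreasing on [x_m, ∞), so the mode is x_m = 5.6000.
Mean = α·x_m/(α−1) = 3.8·5.6/2.8 = 7.6000.
Quadratic loss ⇒ the optimal estimator is the posterior mean.

7.6000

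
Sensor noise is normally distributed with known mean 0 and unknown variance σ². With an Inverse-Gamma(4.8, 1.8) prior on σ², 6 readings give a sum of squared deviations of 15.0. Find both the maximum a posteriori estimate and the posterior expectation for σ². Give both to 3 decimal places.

MAP = 1.057, posterior mean = 1.368

Posterior: Inverse-Gamma(shape = 4.8+6/2 = 7.8, scale = 1.8+15.0/2 = 9.3).
Mode = β/(α+1) = 9.3/8.8 = 1.057.
Mean = β/(α−1) = 9.3/6.8 = 1.368.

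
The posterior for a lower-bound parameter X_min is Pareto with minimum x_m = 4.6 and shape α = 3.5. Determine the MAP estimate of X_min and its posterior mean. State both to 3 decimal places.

MAP estimate = 4.600, posterior mean = 6.440

The Pareto density is strictly decreasing on [x_m, ∞), so the mode is x_m = 4.600.
Mean = α·x_m/(α−1) = 3.5·4.6/2.5 = 6.440.
Mean > mode: the posterior has a right tail.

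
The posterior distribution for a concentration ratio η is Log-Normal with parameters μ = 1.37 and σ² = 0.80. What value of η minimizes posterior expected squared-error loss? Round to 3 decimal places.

Mode = exp(μ − σ²) = exp(0.57) = 1.768.
Mean = exp(μ + σ²/2) = exp(1.770) = 5.871.
Squared-error loss ⇒ the optimal estimator is the posterior mean.

5.871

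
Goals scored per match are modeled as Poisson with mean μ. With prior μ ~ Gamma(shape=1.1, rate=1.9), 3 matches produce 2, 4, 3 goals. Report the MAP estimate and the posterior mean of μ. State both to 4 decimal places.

Σ counts = 9. Posterior: Gamma(shape = 1.1+9 = 10.1, rate = 1.9+3 = 4.9).
Mode = (α−1)/β = 9.1/4.9 = 1.8571.
Mean = α/β = 10.1/4.9 = 2.0612.
The mean is pulled above the mode by the posterior's right skew.

MAP = 1.8571; posterior mean = 2.0612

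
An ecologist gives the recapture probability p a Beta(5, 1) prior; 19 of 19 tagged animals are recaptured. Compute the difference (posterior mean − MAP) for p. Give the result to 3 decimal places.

-0.040

Posterior: Beta(5+19, 1+0) = Beta(24, 1).
Since β = 1 ≤ 1 and α > 1, the Beta density is monotone increasing on [0,1]; the mode is at 1.
Mean = 24/(24+1) = 0.960.
Difference = 0.960 − 1.000 = -0.040.
Left-skewed posterior ⇒ mean < mode.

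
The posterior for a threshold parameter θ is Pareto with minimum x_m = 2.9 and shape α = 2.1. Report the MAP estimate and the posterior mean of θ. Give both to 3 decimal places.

θ_MAP = 2.900, E[θ|data] = 5.536

The Pareto density is strictly decreasing on [x_m, ∞), so the mode is x_m = 2.900.
Mean = α·x_m/(α−1) = 2.1·2.9/1.1 = 5.536.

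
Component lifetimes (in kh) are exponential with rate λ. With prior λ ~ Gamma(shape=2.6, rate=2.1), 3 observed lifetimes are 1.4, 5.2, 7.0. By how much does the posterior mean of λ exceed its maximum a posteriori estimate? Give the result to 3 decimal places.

0.064

Σ times = 13.6. Posterior: Gamma(shape = 2.6+3 = 5.6, rate = 2.1+13.6 = 15.7).
Mode = (α−1)/β = 4.6/15.7 = 0.293.
Mean = α/β = 5.6/15.7 = 0.357.
Difference = 0.357 − 0.293 = 0.064.
The mean is pulled above the mode by the posterior's right skew.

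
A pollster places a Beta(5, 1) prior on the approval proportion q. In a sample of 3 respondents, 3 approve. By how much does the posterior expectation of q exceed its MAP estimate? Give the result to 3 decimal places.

-0.111

Posterior: Beta(5+3, 1+0) = Beta(8, 1).
Since β = 1 ≤ 1 and α > 1, the Beta density is monotone increasing on [0,1]; the mode is at 1.
Mean = 8/(8+1) = 0.889.
Difference = 0.889 − 1.000 = -0.111.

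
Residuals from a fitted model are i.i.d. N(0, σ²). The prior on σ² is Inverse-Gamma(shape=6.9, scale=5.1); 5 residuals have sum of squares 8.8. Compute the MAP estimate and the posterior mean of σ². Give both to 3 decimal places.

Posterior: Inverse-Gamma(shape = 6.9+5/2 = 9.4, scale = 5.1+8.8/2 = 9.5).
Mode = β/(α+1) = 9.5/10.4 = 0.913.
Mean = β/(α−1) = 9.5/8.4 = 1.131.

MAP: 0.913. Posterior mean: 1.131.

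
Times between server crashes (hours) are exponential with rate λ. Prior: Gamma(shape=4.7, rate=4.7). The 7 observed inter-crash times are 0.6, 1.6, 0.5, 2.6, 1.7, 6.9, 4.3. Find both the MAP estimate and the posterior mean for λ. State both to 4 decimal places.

Σ times = 18.2. Posterior: Gamma(shape = 4.7+7 = 11.7, rate = 4.7+18.2 = 22.9).
Mode = (α−1)/β = 10.7/22.9 = 0.4672.
Mean = α/β = 11.7/22.9 = 0.5109.
Right-skewed posterior ⇒ mode < mean.

λ_MAP = 0.4672, E[λ|data] = 0.5109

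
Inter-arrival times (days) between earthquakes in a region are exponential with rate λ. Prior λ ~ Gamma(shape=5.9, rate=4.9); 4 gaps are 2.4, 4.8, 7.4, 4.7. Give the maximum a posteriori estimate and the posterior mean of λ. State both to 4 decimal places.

maximum a posteriori estimate = 0.3678, posterior mean = 0.4091

Σ times = 19.3. Posterior: Gamma(shape = 5.9+4 = 9.9, rate = 4.9+19.3 = 24.2).
Mode = (α−1)/β = 8.9/24.2 = 0.3678.
Mean = α/β = 9.9/24.2 = 0.4091.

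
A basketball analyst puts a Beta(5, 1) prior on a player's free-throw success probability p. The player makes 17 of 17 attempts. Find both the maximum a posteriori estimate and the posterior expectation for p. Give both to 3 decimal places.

MAP: 1.000. Posterior mean: 0.957.

Posterior: Beta(5+17, 1+0) = Beta(22, 1).
Since β = 1 ≤ 1 and α > 1, the Beta density is monotone increasing on [0,1]; the mode is at 1.
Mean = 22/(22+1) = 0.957.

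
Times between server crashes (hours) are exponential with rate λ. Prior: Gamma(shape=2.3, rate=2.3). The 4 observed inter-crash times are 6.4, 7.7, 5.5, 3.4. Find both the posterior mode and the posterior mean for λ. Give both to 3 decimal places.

Σ times = 23.0. Posterior: Gamma(shape = 2.3+4 = 6.3, rate = 2.3+23.0 = 25.3).
Mode = (α−1)/β = 5.3/25.3 = 0.209.
Mean = α/β = 6.3/25.3 = 0.249.

MAP = 0.209; posterior mean = 0.249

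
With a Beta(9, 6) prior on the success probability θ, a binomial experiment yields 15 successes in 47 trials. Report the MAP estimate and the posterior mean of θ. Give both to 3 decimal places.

MAP: 0.383. Posterior mean: 0.387.

Posterior: Beta(9+15, 6+32) = Beta(24, 38).
Mode = (24−1)/(24+38−2) = 23/60 = 0.383.
Mean = 24/(24+38) = 24/62 = 0.387.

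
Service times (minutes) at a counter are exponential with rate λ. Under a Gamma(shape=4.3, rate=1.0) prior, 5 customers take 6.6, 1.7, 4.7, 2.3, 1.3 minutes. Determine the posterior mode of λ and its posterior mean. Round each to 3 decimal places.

MAP = 0.472; posterior mean = 0.528

Σ times = 16.6. Posterior: Gamma(shape = 4.3+5 = 9.3, rate = 1.0+16.6 = 17.6).
Mode = (α−1)/β = 8.3/17.6 = 0.472.
Mean = α/β = 9.3/17.6 = 0.528.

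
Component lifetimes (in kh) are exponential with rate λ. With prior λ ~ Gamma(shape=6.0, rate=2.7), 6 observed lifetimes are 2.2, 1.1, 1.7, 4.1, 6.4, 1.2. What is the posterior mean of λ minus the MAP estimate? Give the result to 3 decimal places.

0.052

Σ times = 16.7. Posterior: Gamma(shape = 6.0+6 = 12.0, rate = 2.7+16.7 = 19.4).
Mode = (α−1)/β = 11.0/19.4 = 0.567.
Mean = α/β = 12.0/19.4 = 0.619.
Difference = 0.619 − 0.567 = 0.052.
The posterior is right-skewed, so the mean exceeds the mode.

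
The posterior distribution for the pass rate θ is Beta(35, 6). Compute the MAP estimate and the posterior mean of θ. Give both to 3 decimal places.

θ_MAP = 0.872, E[θ|data] = 0.854

Mode = (35−1)/(35+6−2) = 34/39 = 0.872.
Mean = 35/(35+6) = 35/41 = 0.854.
The mean is pulled below the mode by the posterior's left skew.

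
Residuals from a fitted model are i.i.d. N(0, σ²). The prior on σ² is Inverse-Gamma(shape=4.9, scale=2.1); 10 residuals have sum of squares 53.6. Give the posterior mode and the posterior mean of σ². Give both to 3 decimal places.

MAP = 2.651; posterior mean = 3.247

Posterior: Inverse-Gamma(shape = 4.9+10/2 = 9.9, scale = 2.1+53.6/2 = 28.9).
Mode = β/(α+1) = 28.9/10.9 = 2.651.
Mean = β/(α−1) = 28.9/8.9 = 3.247.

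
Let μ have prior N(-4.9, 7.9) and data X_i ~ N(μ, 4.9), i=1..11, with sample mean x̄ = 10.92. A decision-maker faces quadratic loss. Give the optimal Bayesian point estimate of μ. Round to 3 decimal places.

Posterior for μ is Normal. Precision-weighted mean: (1/7.9·-4.9 + 11/4.9·10.92) / (1/7.9 + 11/4.9) = 10.076.
A Normal posterior is symmetric, so mode = mean.
Quadratic loss ⇒ the optimal estimator is the posterior mean.

10.076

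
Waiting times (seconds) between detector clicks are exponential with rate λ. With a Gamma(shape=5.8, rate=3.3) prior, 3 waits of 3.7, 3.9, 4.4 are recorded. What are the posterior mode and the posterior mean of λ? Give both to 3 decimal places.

λ_MAP = 0.510, E[λ|data] = 0.575

Σ times = 12.0. Posterior: Gamma(shape = 5.8+3 = 8.8, rate = 3.3+12.0 = 15.3).
Mode = (α−1)/β = 7.8/15.3 = 0.510.
Mean = α/β = 8.8/15.3 = 0.575.
The posterior is right-skewed, so the mean exceeds the mode.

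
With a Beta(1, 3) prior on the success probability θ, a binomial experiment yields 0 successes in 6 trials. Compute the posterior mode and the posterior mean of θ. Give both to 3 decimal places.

MAP = 0.000, posterior mean = 0.100

Posterior: Beta(1+0, 3+6) = Beta(1, 9).
Since α = 1 ≤ 1 and β > 1, the Beta density is monotone decreasing on [0,1]; the mode is at 0.
Mean = 1/(1+9) = 0.100.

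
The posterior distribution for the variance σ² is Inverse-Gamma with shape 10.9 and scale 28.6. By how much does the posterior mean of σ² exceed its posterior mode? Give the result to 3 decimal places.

0.486

Mode = β/(α+1) = 28.6/11.9 = 2.403.
Mean = β/(α−1) = 28.6/9.9 = 2.889.
Difference = 2.889 − 2.403 = 0.486.
The mean is pulled above the mode by the posterior's right skew.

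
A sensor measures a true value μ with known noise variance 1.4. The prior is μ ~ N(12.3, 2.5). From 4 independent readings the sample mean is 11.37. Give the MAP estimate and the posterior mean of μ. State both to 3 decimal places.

MAP = 11.484, posterior mean = 11.484

Posterior for μ is Normal. Precision-weighted mean: (1/2.5·12.3 + 4/1.4·11.37) / (1/2.5 + 4/1.4) = 11.484.
A Normal posterior is symmetric, so mode = mean.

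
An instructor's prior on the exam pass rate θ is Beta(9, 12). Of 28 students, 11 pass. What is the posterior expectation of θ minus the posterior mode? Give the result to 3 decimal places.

Posterior: Beta(9+11, 12+17) = Beta(20, 29).
Mode = (20−1)/(20+29−2) = 19/47 = 0.404.
Mean = 20/(20+29) = 20/49 = 0.408.
Difference = 0.408 − 0.404 = 0.004.

0.004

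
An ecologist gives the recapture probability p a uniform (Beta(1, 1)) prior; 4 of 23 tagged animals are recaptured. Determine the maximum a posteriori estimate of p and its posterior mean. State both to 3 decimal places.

Posterior: Beta(1+4, 1+19) = Beta(5, 20).
Mode = (5−1)/(5+20−2) = 4/23 = 0.174.
Mean = 5/(5+20) = 5/25 = 0.200.

MAP: 0.174. Posterior mean: 0.200.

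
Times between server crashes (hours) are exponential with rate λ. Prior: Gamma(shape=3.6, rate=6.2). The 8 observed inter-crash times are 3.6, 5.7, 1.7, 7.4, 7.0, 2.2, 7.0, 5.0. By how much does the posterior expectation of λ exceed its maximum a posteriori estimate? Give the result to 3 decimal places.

Σ times = 39.6. Posterior: Gamma(shape = 3.6+8 = 11.6, rate = 6.2+39.6 = 45.8).
Mode = (α−1)/β = 10.6/45.8 = 0.231.
Mean = α/β = 11.6/45.8 = 0.253.
Difference = 0.253 − 0.231 = 0.022.

0.022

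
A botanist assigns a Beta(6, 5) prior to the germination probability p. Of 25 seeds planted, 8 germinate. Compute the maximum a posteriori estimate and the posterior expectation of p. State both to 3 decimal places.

maximum a posteriori estimate = 0.382, posterior expectation = 0.389

Posterior: Beta(6+8, 5+17) = Beta(14, 22).
Mode = (14−1)/(14+22−2) = 13/34 = 0.382.
Mean = 14/(14+22) = 14/36 = 0.389.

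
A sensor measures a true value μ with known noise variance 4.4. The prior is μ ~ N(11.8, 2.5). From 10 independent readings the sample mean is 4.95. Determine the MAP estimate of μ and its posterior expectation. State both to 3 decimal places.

MAP = 5.975, posterior mean = 5.975

Posterior for μ is Normal. Precision-weighted mean: (1/2.5·11.8 + 10/4.4·4.95) / (1/2.5 + 10/4.4) = 5.975.
A Normal posterior is symmetric, so mode = mean.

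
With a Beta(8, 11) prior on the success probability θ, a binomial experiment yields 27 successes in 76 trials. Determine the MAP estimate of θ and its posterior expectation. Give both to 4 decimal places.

Posterior: Beta(8+27, 11+49) = Beta(35, 60).
Mode = (35−1)/(35+60−2) = 34/93 = 0.3656.
Mean = 35/(35+60) = 35/95 = 0.3684.

θ_MAP = 0.3656, E[θ|data] = 0.3684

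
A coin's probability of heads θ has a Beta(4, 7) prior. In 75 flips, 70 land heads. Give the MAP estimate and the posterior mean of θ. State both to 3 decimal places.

Posterior: Beta(4+70, 7+5) = Beta(74, 12).
Mode = (74−1)/(74+12−2) = 73/84 = 0.869.
Mean = 74/(74+12) = 74/86 = 0.860.

MAP = 0.869; posterior mean = 0.860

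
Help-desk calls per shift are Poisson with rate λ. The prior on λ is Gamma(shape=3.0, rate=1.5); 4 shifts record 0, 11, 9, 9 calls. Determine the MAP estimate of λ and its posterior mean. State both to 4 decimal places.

λ_MAP = 5.6364, E[λ|data] = 5.8182

Σ counts = 29. Posterior: Gamma(shape = 3.0+29 = 32.0, rate = 1.5+4 = 5.5).
Mode = (α−1)/β = 31.0/5.5 = 5.6364.
Mean = α/β = 32.0/5.5 = 5.8182.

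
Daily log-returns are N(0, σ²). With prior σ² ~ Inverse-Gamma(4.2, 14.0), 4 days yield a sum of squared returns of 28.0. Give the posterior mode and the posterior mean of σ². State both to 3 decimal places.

Posterior: Inverse-Gamma(shape = 4.2+4/2 = 6.2, scale = 14.0+28.0/2 = 28.0).
Mode = β/(α+1) = 28.0/7.2 = 3.889.
Mean = β/(α−1) = 28.0/5.2 = 5.385.
Mean > mode: the posterior has a right tail.

MAP: 3.889. Posterior mean: 5.385.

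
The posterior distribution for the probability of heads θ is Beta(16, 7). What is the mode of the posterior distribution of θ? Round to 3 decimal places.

Mode = (16−1)/(16+7−2) = 15/21 = 0.714.
Mean = 16/(16+7) = 16/23 = 0.696.
This is the posterior mode — the MAP estimate.

0.714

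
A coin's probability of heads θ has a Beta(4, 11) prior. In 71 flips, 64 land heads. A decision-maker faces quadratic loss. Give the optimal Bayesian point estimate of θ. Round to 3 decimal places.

Posterior: Beta(4+64, 11+7) = Beta(68, 18).
Mode = (68−1)/(68+18−2) = 67/84 = 0.798.
Mean = 68/(68+18) = 68/86 = 0.791.
Quadratic loss ⇒ the optimal estimator is the posterior mean.

0.791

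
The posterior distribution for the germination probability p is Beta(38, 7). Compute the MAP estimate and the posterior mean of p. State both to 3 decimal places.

Mode = (38−1)/(38+7−2) = 37/43 = 0.860.
Mean = 38/(38+7) = 38/45 = 0.844.

MAP = 0.860, posterior mean = 0.844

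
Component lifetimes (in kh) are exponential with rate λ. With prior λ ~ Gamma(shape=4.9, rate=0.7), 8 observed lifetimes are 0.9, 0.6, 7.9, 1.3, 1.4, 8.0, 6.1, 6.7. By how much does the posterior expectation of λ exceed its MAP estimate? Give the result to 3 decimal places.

0.030

Σ times = 32.9. Posterior: Gamma(shape = 4.9+8 = 12.9, rate = 0.7+32.9 = 33.6).
Mode = (α−1)/β = 11.9/33.6 = 0.354.
Mean = α/β = 12.9/33.6 = 0.384.
Difference = 0.384 − 0.354 = 0.030.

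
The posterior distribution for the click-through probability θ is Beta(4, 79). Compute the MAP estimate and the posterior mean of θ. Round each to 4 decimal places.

Mode = (4−1)/(4+79−2) = 3/81 = 0.0370.
Mean = 4/(4+79) = 4/83 = 0.0482.

θ_MAP = 0.0370, E[θ|data] = 0.0482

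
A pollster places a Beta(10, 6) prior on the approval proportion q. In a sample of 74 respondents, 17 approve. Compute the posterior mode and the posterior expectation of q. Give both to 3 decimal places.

Posterior: Beta(10+17, 6+57) = Beta(27, 63).
Mode = (27−1)/(27+63−2) = 26/88 = 0.295.
Mean = 27/(27+63) = 27/90 = 0.300.
The mean is pulled above the mode by the posterior's right skew.

posterior mode = 0.295, posterior expectation = 0.300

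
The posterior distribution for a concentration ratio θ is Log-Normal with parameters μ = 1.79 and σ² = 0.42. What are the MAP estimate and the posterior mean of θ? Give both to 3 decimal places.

MAP: 3.935. Posterior mean: 7.389.

Mode = exp(μ − σ²) = exp(1.37) = 3.935.
Mean = exp(μ + σ²/2) = exp(2.000) = 7.389.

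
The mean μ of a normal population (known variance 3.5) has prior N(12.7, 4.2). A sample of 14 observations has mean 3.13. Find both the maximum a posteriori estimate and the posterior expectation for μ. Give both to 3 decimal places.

Posterior for μ is Normal. Precision-weighted mean: (1/4.2·12.7 + 14/3.5·3.13) / (1/4.2 + 14/3.5) = 3.668.
A Normal posterior is symmetric, so mode = mean.

maximum a posteriori estimate = 3.668, posterior expectation = 3.668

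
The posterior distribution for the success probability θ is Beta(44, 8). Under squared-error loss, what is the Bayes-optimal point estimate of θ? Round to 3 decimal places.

Mode = (44−1)/(44+8−2) = 43/50 = 0.860.
Mean = 44/(44+8) = 44/52 = 0.846.
Squared-error loss ⇒ the optimal estimator is the posterior mean.

0.846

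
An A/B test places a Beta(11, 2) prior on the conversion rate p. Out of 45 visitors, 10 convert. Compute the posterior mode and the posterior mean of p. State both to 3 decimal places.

Posterior: Beta(11+10, 2+35) = Beta(21, 37).
Mode = (21−1)/(21+37−2) = 20/56 = 0.357.
Mean = 21/(21+37) = 21/58 = 0.362.

p_MAP = 0.357, E[p|data] = 0.362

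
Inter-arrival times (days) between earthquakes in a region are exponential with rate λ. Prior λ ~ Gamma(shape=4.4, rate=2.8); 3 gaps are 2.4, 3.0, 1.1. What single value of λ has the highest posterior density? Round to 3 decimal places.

0.688

Σ times = 6.5. Posterior: Gamma(shape = 4.4+3 = 7.4, rate = 2.8+6.5 = 9.3).
Mode = (α−1)/β = 6.4/9.3 = 0.688.
Mean = α/β = 7.4/9.3 = 0.796.
This is the posterior mode — the MAP estimate.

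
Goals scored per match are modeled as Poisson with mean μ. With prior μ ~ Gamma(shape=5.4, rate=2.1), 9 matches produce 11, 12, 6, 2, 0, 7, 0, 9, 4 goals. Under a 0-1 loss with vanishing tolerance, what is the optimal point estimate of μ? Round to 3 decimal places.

Σ counts = 51. Posterior: Gamma(shape = 5.4+51 = 56.4, rate = 2.1+9 = 11.1).
Mode = (α−1)/β = 55.4/11.1 = 4.991.
Mean = α/β = 56.4/11.1 = 5.081.
This is the posterior mode — the MAP estimate.

4.991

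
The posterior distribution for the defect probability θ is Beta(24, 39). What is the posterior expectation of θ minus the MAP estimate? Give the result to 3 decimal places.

Mode = (24−1)/(24+39−2) = 23/61 = 0.377.
Mean = 24/(24+39) = 24/63 = 0.381.
Difference = 0.381 − 0.377 = 0.004.
The posterior is right-skewed, so the mean exceeds the mode.

0.004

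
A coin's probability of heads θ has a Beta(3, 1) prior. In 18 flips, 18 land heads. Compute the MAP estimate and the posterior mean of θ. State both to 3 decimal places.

Posterior: Beta(3+18, 1+0) = Beta(21, 1).
Since β = 1 ≤ 1 and α > 1, the Beta density is monotone increasing on [0,1]; the mode is at 1.
Mean = 21/(21+1) = 0.955.

MAP = 1.000; posterior mean = 0.955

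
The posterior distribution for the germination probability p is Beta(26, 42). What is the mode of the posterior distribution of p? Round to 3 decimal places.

0.379

Mode = (26−1)/(26+42−2) = 25/66 = 0.379.
Mean = 26/(26+42) = 26/68 = 0.382.
This is the posterior mode — the MAP estimate.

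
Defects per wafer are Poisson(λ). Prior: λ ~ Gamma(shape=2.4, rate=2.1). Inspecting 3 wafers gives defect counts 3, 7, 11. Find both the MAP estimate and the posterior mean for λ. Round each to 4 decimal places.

MAP = 4.3922; posterior mean = 4.5882

Σ counts = 21. Posterior: Gamma(shape = 2.4+21 = 23.4, rate = 2.1+3 = 5.1).
Mode = (α−1)/β = 22.4/5.1 = 4.3922.
Mean = α/β = 23.4/5.1 = 4.5882.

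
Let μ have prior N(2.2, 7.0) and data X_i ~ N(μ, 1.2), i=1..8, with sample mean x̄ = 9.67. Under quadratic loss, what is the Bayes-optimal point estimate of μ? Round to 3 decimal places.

9.513

Posterior for μ is Normal. Precision-weighted mean: (1/7.0·2.2 + 8/1.2·9.67) / (1/7.0 + 8/1.2) = 9.513.
A Normal posterior is symmetric, so mode = mean.
Quadratic loss ⇒ the optimal estimator is the posterior mean.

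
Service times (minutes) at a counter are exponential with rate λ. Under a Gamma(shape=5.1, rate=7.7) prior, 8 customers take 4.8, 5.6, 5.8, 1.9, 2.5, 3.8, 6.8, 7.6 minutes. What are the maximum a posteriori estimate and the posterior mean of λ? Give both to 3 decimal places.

MAP = 0.260; posterior mean = 0.282

Σ times = 38.8. Posterior: Gamma(shape = 5.1+8 = 13.1, rate = 7.7+38.8 = 46.5).
Mode = (α−1)/β = 12.1/46.5 = 0.260.
Mean = α/β = 13.1/46.5 = 0.282.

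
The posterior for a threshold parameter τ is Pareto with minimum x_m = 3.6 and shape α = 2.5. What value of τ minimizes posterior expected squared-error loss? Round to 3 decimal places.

6.000

The Pareto density is strictly decreasing on [x_m, ∞), so the mode is x_m = 3.600.
Mean = α·x_m/(α−1) = 2.5·3.6/1.5 = 6.000.
Squared-error loss ⇒ the optimal estimator is the posterior mean.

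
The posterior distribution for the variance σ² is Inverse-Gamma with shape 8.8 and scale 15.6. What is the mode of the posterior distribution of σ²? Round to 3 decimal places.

1.592

Mode = β/(α+1) = 15.6/9.8 = 1.592.
Mean = β/(α−1) = 15.6/7.8 = 2.000.
This is the posterior mode — the MAP estimate.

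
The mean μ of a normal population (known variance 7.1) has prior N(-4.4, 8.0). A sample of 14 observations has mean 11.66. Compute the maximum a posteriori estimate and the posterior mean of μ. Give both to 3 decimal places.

Posterior for μ is Normal. Precision-weighted mean: (1/8.0·-4.4 + 14/7.1·11.66) / (1/8.0 + 14/7.1) = 10.703.
A Normal posterior is symmetric, so mode = mean.

maximum a posteriori estimate = 10.703, posterior mean = 10.703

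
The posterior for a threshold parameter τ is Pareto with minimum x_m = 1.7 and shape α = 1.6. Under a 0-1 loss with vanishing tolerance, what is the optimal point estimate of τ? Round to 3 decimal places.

The Pareto density is strictly decreasing on [x_m, ∞), so the mode is x_m = 1.700.
Mean = α·x_m/(α−1) = 1.6·1.7/0.6 = 4.533.
This is the posterior mode — the MAP estimate.

1.700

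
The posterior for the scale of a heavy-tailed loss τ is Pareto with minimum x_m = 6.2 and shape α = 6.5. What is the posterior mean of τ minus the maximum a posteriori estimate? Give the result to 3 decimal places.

1.127

The Pareto density is strictly decreasing on [x_m, ∞), so the mode is x_m = 6.200.
Mean = α·x_m/(α−1) = 6.5·6.2/5.5 = 7.327.
Difference = 7.327 − 6.200 = 1.127.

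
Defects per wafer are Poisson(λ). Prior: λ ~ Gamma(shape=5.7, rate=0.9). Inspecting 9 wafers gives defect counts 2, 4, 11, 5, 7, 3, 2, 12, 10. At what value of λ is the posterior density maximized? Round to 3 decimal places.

6.131

Σ counts = 56. Posterior: Gamma(shape = 5.7+56 = 61.7, rate = 0.9+9 = 9.9).
Mode = (α−1)/β = 60.7/9.9 = 6.131.
Mean = α/β = 61.7/9.9 = 6.232.
This is the posterior mode — the MAP estimate.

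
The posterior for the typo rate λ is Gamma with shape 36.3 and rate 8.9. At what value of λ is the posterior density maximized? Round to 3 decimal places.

Mode = (α−1)/β = 35.3/8.9 = 3.966.
Mean = α/β = 36.3/8.9 = 4.079.
This is the posterior mode — the MAP estimate.

3.966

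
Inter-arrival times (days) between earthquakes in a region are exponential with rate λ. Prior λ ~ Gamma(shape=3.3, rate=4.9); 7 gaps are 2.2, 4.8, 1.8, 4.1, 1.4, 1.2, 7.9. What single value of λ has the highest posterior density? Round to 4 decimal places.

Σ times = 23.4. Posterior: Gamma(shape = 3.3+7 = 10.3, rate = 4.9+23.4 = 28.3).
Mode = (α−1)/β = 9.3/28.3 = 0.3286.
Mean = α/β = 10.3/28.3 = 0.3640.
This is the posterior mode — the MAP estimate.

0.3286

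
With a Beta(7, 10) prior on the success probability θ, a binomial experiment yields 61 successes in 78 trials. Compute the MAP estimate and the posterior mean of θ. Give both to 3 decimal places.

Posterior: Beta(7+61, 10+17) = Beta(68, 27).
Mode = (68−1)/(68+27−2) = 67/93 = 0.720.
Mean = 68/(68+27) = 68/95 = 0.716.
Mode > mean: the posterior has a left tail.

θ_MAP = 0.720, E[θ|data] = 0.716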